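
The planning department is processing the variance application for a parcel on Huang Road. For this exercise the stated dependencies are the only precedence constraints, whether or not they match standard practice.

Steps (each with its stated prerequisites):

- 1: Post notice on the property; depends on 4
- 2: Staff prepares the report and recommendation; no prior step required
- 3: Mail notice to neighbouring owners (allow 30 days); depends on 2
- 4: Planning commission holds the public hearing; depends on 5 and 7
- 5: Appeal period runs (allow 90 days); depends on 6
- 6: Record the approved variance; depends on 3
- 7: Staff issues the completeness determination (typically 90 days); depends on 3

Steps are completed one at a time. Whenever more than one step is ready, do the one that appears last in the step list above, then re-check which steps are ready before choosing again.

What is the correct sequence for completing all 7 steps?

2 3 7 6 5 4 1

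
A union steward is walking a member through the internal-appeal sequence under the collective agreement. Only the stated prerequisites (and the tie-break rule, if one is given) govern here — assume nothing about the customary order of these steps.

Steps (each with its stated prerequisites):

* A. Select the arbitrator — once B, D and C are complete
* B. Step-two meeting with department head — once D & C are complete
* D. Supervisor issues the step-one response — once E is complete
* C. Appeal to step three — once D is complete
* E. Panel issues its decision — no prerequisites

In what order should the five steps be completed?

E → D → C → B → A

E has no prerequisites → E first.
That leaves D as the only ready step → D.
C is the only step now ready → C.
B needed D and C, now all done → B.
A needed B, D and C, now all done → A.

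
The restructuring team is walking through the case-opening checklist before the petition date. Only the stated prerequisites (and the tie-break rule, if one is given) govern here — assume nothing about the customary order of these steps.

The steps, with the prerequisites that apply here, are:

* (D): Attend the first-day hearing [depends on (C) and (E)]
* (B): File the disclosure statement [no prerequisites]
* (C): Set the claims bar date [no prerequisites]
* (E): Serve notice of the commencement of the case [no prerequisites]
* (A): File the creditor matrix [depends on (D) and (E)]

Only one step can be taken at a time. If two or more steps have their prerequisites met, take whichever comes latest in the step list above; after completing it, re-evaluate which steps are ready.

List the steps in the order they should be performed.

(E), (C) and (B) have no prerequisites; (E) is listed later, so (E) is first.
Ready: (C) and (B). (C) is listed later → (C).
(D) now also ready, so the ready set is {(B), (D)}; (B) is listed later → (B).
That leaves (D) as the only ready step → (D).
That leaves (A) as the only ready step → (A).

(E) (C) (B) (D) (A)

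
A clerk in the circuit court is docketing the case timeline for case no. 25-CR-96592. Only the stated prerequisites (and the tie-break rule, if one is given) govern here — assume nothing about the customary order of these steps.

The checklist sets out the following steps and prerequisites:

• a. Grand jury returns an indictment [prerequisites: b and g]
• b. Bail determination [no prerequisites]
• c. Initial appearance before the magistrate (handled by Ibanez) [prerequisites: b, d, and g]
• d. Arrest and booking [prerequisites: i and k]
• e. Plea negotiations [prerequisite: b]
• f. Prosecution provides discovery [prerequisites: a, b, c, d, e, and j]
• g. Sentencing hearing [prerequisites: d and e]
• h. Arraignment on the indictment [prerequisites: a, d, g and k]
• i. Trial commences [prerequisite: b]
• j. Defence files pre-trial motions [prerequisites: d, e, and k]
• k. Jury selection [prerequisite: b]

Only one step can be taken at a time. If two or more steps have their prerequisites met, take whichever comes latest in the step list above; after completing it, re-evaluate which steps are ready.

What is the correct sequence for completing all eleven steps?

b, k, i, e, d, j, g, c, a, h, f

b is the only step with nothing outstanding, so it goes first.
Ready: k, i and e. k is listed later → k.
Now i and e have their prerequisites met. i is listed later, so i next.
d now also ready, so the ready set is {e, d}; e is listed later → e.
d needed k and i, now all done → d.
Now j and g have their prerequisites met. j is listed later, so j next.
g is the only step now ready → g.
Ready: c and a. c is listed later → c.
Next only a has its prerequisites met → a.
Now h and f have their prerequisites met. h is listed later, so h next.
f is the only step now ready → f.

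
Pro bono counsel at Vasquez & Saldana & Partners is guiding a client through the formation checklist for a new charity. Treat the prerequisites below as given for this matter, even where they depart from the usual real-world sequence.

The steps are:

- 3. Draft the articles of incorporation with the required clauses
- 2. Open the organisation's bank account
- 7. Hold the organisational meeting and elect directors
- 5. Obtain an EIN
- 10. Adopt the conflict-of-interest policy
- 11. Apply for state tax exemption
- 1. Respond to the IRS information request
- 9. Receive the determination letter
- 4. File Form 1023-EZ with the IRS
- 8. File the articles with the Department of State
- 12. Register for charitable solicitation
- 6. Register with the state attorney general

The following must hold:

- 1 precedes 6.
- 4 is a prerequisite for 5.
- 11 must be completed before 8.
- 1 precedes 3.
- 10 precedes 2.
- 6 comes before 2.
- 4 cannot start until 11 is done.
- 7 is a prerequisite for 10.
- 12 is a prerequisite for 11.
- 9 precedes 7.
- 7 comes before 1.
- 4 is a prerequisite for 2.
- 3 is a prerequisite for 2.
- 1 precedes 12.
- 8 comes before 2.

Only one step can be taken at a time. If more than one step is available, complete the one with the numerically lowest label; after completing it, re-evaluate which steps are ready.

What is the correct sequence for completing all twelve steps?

9 → 7 → 1 → 3 → 6 → 10 → 12 → 11 → 4 → 5 → 8 → 2

9 is the only step with nothing outstanding, so it goes first.
7 needed 9, now all done → 7.
Now 1 and 10 have their prerequisites met. 1 has the earlier label, so 1 next.
3, 6 and 12 now also ready, so the ready set is {3, 6, 10, 12}; 3 has the earlier label → 3.
6, 10 and 12 are all available; 6 has the earlier label → 6.
10 and 12 are both available; 10 has the earlier label → 10.
12 needed 1, now all done → 12.
11 is the only step now ready → 11.
4 and 8 are both available; 4 has the earlier label → 4.
5 now also ready, so the ready set is {5, 8}; 5 has the earlier label → 5.
8 is the only step now ready → 8.
That leaves 2 as the only ready step → 2.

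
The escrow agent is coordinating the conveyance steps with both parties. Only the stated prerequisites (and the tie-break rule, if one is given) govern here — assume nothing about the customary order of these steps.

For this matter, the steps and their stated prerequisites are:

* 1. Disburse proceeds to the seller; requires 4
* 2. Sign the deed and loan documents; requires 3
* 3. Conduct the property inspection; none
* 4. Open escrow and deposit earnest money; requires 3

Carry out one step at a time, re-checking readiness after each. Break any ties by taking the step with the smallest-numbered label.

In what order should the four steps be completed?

3, 2, 4, 1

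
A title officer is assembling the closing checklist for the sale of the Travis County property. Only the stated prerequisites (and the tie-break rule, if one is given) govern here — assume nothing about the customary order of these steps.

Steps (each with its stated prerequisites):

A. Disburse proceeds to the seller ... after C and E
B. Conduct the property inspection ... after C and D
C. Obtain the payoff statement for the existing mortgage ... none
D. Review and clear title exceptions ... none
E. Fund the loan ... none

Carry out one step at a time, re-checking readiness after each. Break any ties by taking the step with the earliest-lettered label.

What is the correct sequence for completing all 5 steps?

C, D and E have no prerequisites; C has the earlier label, so C is first.
Now D and E have their prerequisites met. D has the earlier label, so D next.
Ready: B and E. B has the earlier label → B.
E is the only step now ready → E.
A is the only step now ready → A.

C → D → B → E → A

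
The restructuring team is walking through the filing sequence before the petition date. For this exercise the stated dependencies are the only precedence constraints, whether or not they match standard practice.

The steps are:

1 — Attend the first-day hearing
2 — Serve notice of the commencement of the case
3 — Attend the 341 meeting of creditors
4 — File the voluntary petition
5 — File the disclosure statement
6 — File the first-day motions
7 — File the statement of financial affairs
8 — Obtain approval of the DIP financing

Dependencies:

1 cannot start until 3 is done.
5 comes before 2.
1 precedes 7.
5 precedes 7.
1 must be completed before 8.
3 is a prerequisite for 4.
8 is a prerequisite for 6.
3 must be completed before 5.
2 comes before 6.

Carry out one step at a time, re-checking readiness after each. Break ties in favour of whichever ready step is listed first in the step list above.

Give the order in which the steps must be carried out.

3, 1, 4, 5, 2, 7, 8, 6

3 has no prerequisites → 3 first.
Now 1, 4 and 5 have their prerequisites met. 1 is listed earlier, so 1 next.
8 now also ready, so the ready set is {4, 5, 8}; 4 is listed earlier → 4.
Ready: 5 and 8. 5 is listed earlier → 5.
Ready: 2, 7 and 8. 2 is listed earlier → 2.
Now 7 and 8 have their prerequisites met. 7 is listed earlier, so 7 next.
8 needed 1, now all done → 8.
Next only 6 has its prerequisites met → 6.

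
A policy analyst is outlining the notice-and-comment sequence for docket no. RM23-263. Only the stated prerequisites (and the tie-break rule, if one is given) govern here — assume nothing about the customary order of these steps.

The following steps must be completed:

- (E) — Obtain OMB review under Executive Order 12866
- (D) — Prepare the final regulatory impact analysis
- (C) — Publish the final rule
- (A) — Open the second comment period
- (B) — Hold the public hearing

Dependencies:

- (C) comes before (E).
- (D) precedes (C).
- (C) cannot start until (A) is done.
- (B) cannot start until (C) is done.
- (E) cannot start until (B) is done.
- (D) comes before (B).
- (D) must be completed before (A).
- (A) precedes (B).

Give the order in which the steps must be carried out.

(D) has no prerequisites → (D) first.
(A) needed (D), now all done → (A).
That leaves (C) as the only ready step → (C).
(B) is the only step now ready → (B).
Next only (E) has its prerequisites met → (E).

(D) → (A) → (C) → (B) → (E)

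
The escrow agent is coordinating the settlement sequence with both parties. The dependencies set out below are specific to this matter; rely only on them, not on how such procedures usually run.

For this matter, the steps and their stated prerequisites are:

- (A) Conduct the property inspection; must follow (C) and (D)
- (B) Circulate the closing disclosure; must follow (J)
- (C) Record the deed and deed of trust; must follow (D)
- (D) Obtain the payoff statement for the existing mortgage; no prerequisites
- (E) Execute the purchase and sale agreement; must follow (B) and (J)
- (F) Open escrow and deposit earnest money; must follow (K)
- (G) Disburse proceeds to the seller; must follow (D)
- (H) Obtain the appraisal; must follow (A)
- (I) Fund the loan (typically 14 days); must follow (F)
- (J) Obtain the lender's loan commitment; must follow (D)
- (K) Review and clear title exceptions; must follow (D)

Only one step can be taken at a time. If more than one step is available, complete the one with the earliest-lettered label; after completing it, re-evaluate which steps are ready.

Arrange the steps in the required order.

(D) (C) (A) (G) (H) (J) (B) (E) (K) (F) (I)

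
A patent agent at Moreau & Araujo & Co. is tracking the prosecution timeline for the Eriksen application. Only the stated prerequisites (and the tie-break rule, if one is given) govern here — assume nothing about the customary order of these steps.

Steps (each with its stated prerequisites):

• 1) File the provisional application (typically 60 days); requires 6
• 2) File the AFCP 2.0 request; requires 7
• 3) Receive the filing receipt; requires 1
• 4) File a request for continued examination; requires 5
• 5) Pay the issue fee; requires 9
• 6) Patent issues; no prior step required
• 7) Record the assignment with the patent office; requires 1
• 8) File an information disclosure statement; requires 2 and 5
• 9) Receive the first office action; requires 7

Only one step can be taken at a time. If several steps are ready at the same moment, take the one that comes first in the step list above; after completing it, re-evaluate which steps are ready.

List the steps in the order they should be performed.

6 → 1 → 3 → 7 → 2 → 9 → 5 → 4 → 8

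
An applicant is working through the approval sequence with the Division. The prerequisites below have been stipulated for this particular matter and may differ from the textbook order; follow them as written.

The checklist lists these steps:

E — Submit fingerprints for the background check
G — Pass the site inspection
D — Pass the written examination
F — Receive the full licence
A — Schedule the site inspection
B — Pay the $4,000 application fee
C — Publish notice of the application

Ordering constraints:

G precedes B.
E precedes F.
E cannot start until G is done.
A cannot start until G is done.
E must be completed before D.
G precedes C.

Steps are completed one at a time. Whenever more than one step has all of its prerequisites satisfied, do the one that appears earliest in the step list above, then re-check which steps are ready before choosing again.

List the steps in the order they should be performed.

G E D F A B C

G has no prerequisites → G first.
E, A, B and C are all available; E is listed earlier → E.
D and F now also ready, so the ready set is {D, F, A, B, C}; D is listed earlier → D.
Now F, A, B and C have their prerequisites met. F is listed earlier, so F next.
Now A, B and C have their prerequisites met. A is listed earlier, so A next.
B and C are both available; B is listed earlier → B.
Next only C has its prerequisites met → C.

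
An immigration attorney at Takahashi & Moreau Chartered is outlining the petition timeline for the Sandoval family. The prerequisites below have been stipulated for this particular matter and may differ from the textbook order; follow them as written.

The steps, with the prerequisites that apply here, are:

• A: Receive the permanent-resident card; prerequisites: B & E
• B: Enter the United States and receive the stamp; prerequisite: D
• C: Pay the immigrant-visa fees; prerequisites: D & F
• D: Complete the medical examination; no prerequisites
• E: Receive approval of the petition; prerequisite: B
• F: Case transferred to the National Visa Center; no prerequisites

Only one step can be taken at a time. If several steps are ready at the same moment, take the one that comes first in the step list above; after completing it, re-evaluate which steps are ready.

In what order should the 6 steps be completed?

D, B, E, A, F, C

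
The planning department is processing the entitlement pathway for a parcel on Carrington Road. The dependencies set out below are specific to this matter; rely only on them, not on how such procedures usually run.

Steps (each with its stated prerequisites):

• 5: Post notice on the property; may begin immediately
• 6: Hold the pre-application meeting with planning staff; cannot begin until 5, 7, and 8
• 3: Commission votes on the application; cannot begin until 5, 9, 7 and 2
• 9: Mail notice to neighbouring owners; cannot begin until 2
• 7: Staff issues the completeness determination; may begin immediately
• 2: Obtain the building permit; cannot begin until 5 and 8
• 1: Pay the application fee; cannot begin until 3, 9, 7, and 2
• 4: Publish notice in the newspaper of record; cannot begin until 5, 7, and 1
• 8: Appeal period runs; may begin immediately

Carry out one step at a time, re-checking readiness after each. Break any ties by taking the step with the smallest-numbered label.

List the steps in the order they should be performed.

5 → 7 → 8 → 2 → 6 → 9 → 3 → 1 → 4

Nothing is required for 5, 7 and 8. 5 has the earlier label → 5 first.
7 and 8 are both available; 7 has the earlier label → 7.
8 is the only step now ready → 8.
Now 2 and 6 have their prerequisites met. 2 has the earlier label, so 2 next.
6 and 9 are both available; 6 has the earlier label → 6.
That leaves 9 as the only ready step → 9.
3 needed 2, 5, 7 and 9, now all done → 3.
1 needed 2, 3, 7 and 9, now all done → 1.
4 needed 1, 5 and 7, now all done → 4.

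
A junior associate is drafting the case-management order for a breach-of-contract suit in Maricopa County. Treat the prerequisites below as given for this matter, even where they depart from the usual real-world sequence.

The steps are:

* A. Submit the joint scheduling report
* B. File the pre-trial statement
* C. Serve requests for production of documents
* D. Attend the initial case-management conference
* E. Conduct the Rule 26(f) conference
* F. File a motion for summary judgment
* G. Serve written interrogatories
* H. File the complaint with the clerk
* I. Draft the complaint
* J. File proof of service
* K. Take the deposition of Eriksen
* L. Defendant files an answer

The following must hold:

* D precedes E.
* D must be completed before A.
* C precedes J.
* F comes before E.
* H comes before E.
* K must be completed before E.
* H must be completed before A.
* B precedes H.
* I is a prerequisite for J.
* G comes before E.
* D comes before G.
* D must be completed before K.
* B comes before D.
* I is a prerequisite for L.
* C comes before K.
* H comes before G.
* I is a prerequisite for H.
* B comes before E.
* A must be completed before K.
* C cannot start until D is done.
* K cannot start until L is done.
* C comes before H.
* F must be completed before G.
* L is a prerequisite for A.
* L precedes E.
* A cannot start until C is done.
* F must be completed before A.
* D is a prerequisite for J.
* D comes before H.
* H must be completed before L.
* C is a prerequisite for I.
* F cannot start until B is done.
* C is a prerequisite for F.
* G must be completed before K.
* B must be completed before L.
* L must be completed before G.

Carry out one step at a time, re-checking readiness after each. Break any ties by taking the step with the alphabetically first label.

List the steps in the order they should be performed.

B is the only step with nothing outstanding, so it goes first.
That leaves D as the only ready step → D.
C needed D, now all done → C.
Ready: F and I. F has the earlier label → F.
I is the only step now ready → I.
H and J are both available; H has the earlier label → H.
Now J and L have their prerequisites met. J has the earlier label, so J next.
L needed B, H and I, now all done → L.
Now A and G have their prerequisites met. A has the earlier label, so A next.
G needed D, F, H and L, now all done → G.
That leaves K as the only ready step → K.
E is the only step now ready → E.

B → D → C → F → I → H → J → L → A → G → K → E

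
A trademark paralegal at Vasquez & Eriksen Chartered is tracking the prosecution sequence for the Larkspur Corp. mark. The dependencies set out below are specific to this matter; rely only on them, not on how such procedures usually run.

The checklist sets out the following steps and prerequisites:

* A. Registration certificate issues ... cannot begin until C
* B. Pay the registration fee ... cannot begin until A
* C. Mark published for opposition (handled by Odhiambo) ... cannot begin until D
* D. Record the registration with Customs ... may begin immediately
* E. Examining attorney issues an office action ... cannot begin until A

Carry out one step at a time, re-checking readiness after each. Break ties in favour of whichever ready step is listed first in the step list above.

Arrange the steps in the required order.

Only D has no prerequisites, so it is first.
C needed D, now all done → C.
That leaves A as the only ready step → A.
B and E are both available; B is listed earlier → B.
E needed A, now all done → E.

D → C → A → B → E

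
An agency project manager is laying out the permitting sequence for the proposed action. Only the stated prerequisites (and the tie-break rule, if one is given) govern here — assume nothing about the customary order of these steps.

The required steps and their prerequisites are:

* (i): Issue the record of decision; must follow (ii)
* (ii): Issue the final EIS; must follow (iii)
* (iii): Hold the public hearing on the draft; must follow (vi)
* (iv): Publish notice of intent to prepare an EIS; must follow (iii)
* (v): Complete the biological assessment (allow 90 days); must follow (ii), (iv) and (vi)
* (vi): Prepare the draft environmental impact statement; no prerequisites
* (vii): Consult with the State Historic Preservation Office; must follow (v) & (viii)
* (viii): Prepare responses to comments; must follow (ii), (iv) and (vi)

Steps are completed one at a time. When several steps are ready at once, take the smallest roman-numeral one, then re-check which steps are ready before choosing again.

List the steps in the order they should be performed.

(vi) (iii) (ii) (i) (iv) (v) (viii) (vii)

(vi) has no prerequisites → (vi) first.
(iii) needed (vi), now all done → (iii).
Now (ii) and (iv) have their prerequisites met. (ii) has the earlier label, so (ii) next.
Now (i) and (iv) have their prerequisites met. (i) has the earlier label, so (i) next.
Next only (iv) has its prerequisites met → (iv).
Ready: (v) and (viii). (v) has the earlier label → (v).
Next only (viii) has its prerequisites met → (viii).
Next only (vii) has its prerequisites met → (vii).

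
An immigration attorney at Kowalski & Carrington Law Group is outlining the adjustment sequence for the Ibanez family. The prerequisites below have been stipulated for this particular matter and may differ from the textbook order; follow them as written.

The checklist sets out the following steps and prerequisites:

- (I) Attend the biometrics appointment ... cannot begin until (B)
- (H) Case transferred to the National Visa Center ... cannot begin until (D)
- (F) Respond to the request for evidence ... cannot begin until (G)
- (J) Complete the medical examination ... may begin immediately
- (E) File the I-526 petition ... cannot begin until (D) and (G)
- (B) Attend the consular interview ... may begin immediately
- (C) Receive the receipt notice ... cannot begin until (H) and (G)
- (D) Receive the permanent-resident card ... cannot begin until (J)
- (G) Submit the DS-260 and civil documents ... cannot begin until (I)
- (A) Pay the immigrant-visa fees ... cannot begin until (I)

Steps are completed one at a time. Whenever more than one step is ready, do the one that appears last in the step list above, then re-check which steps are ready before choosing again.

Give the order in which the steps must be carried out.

Nothing is required for (B) and (J). (B) is listed later → (B) first.
Now (J) and (I) have their prerequisites met. (J) is listed later, so (J) next.
(D) now also ready, so the ready set is {(D), (I)}; (D) is listed later → (D).
(H) now also ready, so the ready set is {(H), (I)}; (H) is listed later → (H).
That leaves (I) as the only ready step → (I).
Now (A) and (G) have their prerequisites met. (A) is listed later, so (A) next.
(G) needed (I), now all done → (G).
Now (C), (E) and (F) have their prerequisites met. (C) is listed later, so (C) next.
(E) and (F) are both available; (E) is listed later → (E).
That leaves (F) as the only ready step → (F).

(B), (J), (D), (H), (I), (A), (G), (C), (E), (F)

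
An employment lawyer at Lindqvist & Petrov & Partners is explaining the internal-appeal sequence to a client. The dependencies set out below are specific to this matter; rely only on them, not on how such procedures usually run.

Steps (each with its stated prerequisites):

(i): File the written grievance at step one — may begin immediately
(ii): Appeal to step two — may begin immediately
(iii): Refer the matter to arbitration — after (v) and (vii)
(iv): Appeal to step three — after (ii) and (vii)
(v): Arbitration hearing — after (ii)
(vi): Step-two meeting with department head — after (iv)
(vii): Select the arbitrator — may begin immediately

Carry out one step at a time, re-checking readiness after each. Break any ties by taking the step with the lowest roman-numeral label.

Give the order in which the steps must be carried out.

(i), (ii) and (vii) have no prerequisites; (i) has the earlier label, so (i) is first.
Now (ii) and (vii) have their prerequisites met. (ii) has the earlier label, so (ii) next.
Now (v) and (vii) have their prerequisites met. (v) has the earlier label, so (v) next.
That leaves (vii) as the only ready step → (vii).
(iii) and (iv) are both available; (iii) has the earlier label → (iii).
That leaves (iv) as the only ready step → (iv).
(vi) is the only step now ready → (vi).

(i) → (ii) → (v) → (vii) → (iii) → (iv) → (vi)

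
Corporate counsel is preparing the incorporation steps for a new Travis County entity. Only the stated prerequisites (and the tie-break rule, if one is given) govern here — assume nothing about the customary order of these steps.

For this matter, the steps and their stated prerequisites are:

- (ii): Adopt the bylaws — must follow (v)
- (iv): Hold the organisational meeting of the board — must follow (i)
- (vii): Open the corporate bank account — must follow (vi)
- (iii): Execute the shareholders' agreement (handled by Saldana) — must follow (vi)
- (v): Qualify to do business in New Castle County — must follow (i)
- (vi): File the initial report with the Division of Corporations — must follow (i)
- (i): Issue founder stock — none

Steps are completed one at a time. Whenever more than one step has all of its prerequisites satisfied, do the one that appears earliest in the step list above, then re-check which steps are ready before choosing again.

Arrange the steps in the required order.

Only (i) has no prerequisites, so it is first.
Now (iv), (v) and (vi) have their prerequisites met. (iv) is listed earlier, so (iv) next.
Now (v) and (vi) have their prerequisites met. (v) is listed earlier, so (v) next.
Ready: (ii) and (vi). (ii) is listed earlier → (ii).
(vi) needed (i), now all done → (vi).
Now (vii) and (iii) have their prerequisites met. (vii) is listed earlier, so (vii) next.
(iii) needed (vi), now all done → (iii).

(i) → (iv) → (v) → (ii) → (vi) → (vii) → (iii)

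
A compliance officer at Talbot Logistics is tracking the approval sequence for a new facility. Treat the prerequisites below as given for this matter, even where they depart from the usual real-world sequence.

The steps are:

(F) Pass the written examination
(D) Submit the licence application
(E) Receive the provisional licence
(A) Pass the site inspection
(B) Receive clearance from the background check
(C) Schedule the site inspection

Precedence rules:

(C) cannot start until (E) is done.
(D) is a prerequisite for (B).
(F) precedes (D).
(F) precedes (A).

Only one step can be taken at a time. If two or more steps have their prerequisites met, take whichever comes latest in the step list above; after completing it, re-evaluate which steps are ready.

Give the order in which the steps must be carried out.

(E), (C), (F), (A), (D), (B)

Nothing is required for (E) and (F). (E) is listed later → (E) first.
Now (C) and (F) have their prerequisites met. (C) is listed later, so (C) next.
(F) is the only step now ready → (F).
Ready: (A) and (D). (A) is listed later → (A).
That leaves (D) as the only ready step → (D).
(B) needed (D), now all done → (B).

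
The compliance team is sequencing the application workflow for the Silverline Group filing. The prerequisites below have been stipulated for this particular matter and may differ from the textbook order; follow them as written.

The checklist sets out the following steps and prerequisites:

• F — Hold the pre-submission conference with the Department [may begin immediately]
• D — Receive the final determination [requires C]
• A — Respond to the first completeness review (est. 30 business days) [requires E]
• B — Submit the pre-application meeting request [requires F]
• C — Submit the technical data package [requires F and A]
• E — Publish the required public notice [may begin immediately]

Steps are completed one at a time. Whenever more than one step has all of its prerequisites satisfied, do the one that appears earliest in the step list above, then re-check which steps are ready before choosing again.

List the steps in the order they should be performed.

F and E have no prerequisites; F is listed earlier, so F is first.
Ready: B and E. B is listed earlier → B.
That leaves E as the only ready step → E.
A needed E, now all done → A.
C needed F and A, now all done → C.
Next only D has its prerequisites met → D.

F → B → E → A → C → D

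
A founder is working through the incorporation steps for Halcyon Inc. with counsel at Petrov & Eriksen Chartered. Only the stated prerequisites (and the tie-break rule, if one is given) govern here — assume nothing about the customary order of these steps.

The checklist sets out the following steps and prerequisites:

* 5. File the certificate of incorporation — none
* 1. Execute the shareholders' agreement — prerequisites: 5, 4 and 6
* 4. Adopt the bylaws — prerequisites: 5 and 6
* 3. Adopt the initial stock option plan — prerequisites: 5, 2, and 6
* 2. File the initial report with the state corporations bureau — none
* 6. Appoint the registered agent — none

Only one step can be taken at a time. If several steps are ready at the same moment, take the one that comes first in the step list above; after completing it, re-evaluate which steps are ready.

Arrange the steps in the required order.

5 → 2 → 6 → 4 → 1 → 3

5, 2 and 6 have no prerequisites; 5 is listed earlier, so 5 is first.
2 and 6 are both available; 2 is listed earlier → 2.
6 is the only step now ready → 6.
4 and 3 are both available; 4 is listed earlier → 4.
Now 1 and 3 have their prerequisites met. 1 is listed earlier, so 1 next.
3 needed 5, 2 and 6, now all done → 3.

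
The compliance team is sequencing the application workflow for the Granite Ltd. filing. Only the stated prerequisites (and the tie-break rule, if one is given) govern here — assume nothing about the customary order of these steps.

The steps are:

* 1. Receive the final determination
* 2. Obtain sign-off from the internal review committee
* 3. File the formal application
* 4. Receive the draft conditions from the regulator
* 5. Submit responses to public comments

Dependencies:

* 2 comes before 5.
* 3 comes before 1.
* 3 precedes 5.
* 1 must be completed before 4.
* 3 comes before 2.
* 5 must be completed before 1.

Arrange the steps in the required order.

3 is the only step with nothing outstanding, so it goes first.
2 needed 3, now all done → 2.
Next only 5 has its prerequisites met → 5.
1 is the only step now ready → 1.
4 needed 1, now all done → 4.

3, 2, 5, 1, 4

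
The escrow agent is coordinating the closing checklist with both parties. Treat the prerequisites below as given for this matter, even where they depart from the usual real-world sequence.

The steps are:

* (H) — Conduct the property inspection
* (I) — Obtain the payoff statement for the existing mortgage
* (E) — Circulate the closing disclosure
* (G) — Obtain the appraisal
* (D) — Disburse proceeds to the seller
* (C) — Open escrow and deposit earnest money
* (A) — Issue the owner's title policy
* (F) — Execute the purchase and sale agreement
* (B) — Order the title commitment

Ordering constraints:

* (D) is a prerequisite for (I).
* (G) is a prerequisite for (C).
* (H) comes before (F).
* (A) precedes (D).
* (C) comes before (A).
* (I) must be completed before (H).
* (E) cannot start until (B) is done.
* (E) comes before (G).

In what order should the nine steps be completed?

Only (B) has no prerequisites, so it is first.
Next only (E) has its prerequisites met → (E).
(G) is the only step now ready → (G).
That leaves (C) as the only ready step → (C).
Next only (A) has its prerequisites met → (A).
(D) needed (A), now all done → (D).
(I) is the only step now ready → (I).
(H) needed (I), now all done → (H).
Next only (F) has its prerequisites met → (F).

(B) → (E) → (G) → (C) → (A) → (D) → (I) → (H) → (F)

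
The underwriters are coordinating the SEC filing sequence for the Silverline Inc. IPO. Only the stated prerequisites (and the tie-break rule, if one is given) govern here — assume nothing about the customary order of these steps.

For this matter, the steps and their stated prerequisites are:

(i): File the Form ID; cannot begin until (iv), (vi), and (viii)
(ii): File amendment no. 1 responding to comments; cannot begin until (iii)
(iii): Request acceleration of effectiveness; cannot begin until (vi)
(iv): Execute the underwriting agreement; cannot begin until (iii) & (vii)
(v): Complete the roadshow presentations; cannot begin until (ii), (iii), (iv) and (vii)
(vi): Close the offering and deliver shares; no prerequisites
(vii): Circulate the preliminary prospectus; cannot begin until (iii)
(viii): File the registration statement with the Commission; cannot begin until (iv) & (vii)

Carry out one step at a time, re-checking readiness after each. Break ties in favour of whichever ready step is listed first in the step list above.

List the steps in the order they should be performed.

(vi) (iii) (ii) (vii) (iv) (v) (viii) (i)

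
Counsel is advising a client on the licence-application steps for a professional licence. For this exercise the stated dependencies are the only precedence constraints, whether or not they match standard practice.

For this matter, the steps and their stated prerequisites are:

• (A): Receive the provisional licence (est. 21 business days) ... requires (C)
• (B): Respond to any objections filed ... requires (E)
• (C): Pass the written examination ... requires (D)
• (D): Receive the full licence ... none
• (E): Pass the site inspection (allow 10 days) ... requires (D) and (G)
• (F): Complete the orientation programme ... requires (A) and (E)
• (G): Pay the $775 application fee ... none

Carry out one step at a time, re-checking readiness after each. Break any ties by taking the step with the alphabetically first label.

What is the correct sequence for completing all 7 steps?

Nothing is required for (D) and (G). (D) has the earlier label → (D) first.
(C) now also ready, so the ready set is {(C), (G)}; (C) has the earlier label → (C).
Ready: (A) and (G). (A) has the earlier label → (A).
That leaves (G) as the only ready step → (G).
Next only (E) has its prerequisites met → (E).
Ready: (B) and (F). (B) has the earlier label → (B).
Next only (F) has its prerequisites met → (F).

(D) (C) (A) (G) (E) (B) (F)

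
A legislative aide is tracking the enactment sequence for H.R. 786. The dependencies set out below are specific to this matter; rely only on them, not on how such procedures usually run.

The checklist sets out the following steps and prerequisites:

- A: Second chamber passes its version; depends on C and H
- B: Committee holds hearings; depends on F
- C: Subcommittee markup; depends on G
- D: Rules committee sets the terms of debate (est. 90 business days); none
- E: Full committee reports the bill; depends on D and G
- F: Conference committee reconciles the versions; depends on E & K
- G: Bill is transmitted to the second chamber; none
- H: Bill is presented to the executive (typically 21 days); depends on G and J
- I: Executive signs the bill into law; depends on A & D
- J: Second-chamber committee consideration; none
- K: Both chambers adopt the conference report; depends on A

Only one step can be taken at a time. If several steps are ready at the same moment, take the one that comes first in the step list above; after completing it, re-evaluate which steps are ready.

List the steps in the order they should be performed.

D, G and J have no prerequisites; D is listed earlier, so D is first.
Now G and J have their prerequisites met. G is listed earlier, so G next.
Ready: C, E and J. C is listed earlier → C.
Now E and J have their prerequisites met. E is listed earlier, so E next.
Next only J has its prerequisites met → J.
H needed G and J, now all done → H.
A needed C and H, now all done → A.
Ready: I and K. I is listed earlier → I.
Next only K has its prerequisites met → K.
That leaves F as the only ready step → F.
B is the only step now ready → B.

D G C E J H A I K F B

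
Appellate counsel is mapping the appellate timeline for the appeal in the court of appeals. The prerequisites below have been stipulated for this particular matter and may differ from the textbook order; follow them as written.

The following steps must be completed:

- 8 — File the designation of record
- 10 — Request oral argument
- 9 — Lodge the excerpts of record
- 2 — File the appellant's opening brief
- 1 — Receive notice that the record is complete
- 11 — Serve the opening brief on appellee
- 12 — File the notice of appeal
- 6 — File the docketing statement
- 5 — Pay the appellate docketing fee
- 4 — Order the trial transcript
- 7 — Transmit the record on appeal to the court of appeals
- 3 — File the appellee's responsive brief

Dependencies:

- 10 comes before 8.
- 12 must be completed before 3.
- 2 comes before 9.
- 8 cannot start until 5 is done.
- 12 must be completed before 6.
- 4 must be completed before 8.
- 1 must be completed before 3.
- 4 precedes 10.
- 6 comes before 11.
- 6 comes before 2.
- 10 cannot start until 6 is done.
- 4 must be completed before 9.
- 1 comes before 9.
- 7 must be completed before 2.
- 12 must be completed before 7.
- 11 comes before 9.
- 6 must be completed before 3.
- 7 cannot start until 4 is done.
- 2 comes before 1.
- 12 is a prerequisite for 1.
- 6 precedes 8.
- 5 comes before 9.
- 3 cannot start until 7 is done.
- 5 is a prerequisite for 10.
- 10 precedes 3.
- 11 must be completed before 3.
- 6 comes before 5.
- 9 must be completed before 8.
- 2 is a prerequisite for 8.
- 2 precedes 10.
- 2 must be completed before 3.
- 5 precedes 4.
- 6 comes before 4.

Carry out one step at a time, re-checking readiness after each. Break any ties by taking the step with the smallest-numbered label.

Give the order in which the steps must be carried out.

12, 6, 5, 4, 7, 2, 1, 10, 11, 3, 9, 8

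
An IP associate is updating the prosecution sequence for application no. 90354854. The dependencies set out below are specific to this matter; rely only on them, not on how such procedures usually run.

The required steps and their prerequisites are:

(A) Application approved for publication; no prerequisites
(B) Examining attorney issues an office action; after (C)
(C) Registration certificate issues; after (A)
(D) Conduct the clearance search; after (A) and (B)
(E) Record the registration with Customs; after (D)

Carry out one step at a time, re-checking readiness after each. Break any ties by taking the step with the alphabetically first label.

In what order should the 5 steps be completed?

(A) (C) (B) (D) (E)

(A) is the only step with nothing outstanding, so it goes first.
(C) needed (A), now all done → (C).
That leaves (B) as the only ready step → (B).
That leaves (D) as the only ready step → (D).
That leaves (E) as the only ready step → (E).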